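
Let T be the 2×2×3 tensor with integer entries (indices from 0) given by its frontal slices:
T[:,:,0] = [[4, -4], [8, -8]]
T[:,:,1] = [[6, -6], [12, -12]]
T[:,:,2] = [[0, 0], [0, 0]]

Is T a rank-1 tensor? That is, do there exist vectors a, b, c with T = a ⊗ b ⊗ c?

Yes

If T = a ⊗ b ⊗ c then every fibre of T is a multiple of the corresponding factor, so read the factors off the fibres through the nonzero entry T[0,0,0] = 4.
The mode-1 fibre T[:,0,0] = [4, 8] gives a = [1, 2] (primitive direction); the mode-2 fibre T[0,:,0] = [4, -4] gives b = [1, -1]; then c[k] = T[0,0,k] / (a[0]·b[0]) = [4, 6, 0] / 1 = [4, 6, 0].
Expanding [1, 2] ⊗ [1, -1] ⊗ [4, 6, 0] reproduces all 12 entries of T, so T = [1, 2] ⊗ [1, -1] ⊗ [4, 6, 0] and rank(T) ≤ 1.
Equivalently every frontal slice T[:,:,k] is c[k] times the rank-1 matrix [1, 2] ⊗ [1, -1]. So T has rank 1 (it is nonzero).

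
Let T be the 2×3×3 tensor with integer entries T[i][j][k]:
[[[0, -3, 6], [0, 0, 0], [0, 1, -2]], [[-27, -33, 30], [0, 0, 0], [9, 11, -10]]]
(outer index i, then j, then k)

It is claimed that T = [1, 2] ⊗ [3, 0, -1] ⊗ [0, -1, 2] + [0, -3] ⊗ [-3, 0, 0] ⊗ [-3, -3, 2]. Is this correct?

Reconstruct entry (1,2,0) from the claimed factors: Σₗ aₗ[1]bₗ[2]cₗ[0] = (2)·(-1)·(0) + (-3)·(0)·(-3) = 0, but T[1,2,0] = 9. The claim is false.

No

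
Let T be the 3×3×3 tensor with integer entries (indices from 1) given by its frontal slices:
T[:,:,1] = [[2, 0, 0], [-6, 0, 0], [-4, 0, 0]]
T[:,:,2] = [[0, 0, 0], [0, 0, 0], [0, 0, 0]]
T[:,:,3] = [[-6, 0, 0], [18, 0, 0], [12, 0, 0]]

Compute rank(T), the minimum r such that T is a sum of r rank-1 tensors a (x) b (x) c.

1

Lower bound: T ≠ 0 (e.g. T[1,1,1] = 2), so rank(T) ≥ 1.
Upper bound: if T = a (x) b (x) c then every fibre of T is a multiple of the corresponding factor, so read the factors off the fibres through the nonzero entry T[1,1,1] = 2.
The mode-1 fibre T[:,1,1] = [2, -6, -4] gives a = [1, -3, -2] (primitive direction); the mode-2 fibre T[1,:,1] = [2, 0, 0] gives b = [1, 0, 0]; then c[k] = T[1,1,k] / (a[1]·b[1]) = [2, 0, -6] / 1 = [2, 0, -6].
Expanding [1, -3, -2] (x) [1, 0, 0] (x) [2, 0, -6] reproduces all 27 entries of T, so T = [1, -3, -2] (x) [1, 0, 0] (x) [2, 0, -6] and rank(T) ≤ 1.
These bounds meet, so rank(T) = 1.
Check entry T[1,1,3] = -6: (1)·(1)·(-6) = -6.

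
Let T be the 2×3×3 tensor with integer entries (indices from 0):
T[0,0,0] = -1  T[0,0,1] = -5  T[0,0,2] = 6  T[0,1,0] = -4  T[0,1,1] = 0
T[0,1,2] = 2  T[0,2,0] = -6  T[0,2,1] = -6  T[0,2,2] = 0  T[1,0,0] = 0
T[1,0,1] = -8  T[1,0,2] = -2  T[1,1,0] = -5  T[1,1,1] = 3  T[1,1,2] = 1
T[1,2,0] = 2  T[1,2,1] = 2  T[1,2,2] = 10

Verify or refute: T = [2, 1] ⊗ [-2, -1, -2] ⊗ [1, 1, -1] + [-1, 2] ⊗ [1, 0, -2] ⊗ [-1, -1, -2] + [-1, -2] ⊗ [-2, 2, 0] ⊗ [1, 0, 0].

No

Reconstruct entry (0,0,1) from the claimed factors: Σₗ aₗ[0]bₗ[0]cₗ[1] = (2)·(-2)·(1) + (-1)·(1)·(-1) + (-1)·(-2)·(0) = -3, but T[0,0,1] = -5. The claim is false.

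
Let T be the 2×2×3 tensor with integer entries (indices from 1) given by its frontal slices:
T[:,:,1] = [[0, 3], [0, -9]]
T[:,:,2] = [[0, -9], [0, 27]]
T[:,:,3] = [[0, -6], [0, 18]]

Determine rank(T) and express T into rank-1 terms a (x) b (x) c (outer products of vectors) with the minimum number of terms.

Lower bound: T ≠ 0 (e.g. T[1,2,1] = 3), so rank(T) ≥ 1.
Upper bound: if T = a (x) b (x) c then every fibre of T is a multiple of the corresponding factor, so read the factors off the fibres through the nonzero entry T[1,2,1] = 3.
The mode-1 fibre T[:,2,1] = [3, -9] gives a = [1, -3] (primitive direction); the mode-2 fibre T[1,:,1] = [0, 3] gives b = [0, 1]; then c[k] = T[1,2,k] / (a[1]·b[2]) = [3, -9, -6] / 1 = [3, -9, -6].
Expanding [1, -3] (x) [0, 1] (x) [3, -9, -6] reproduces all 12 entries of T, so T = [1, -3] (x) [0, 1] (x) [3, -9, -6] and rank(T) ≤ 1.
These bounds meet, so rank(T) = 1.
Check entry T[1,1,2] = 0: (1)·(0)·(-9) = 0.

rank(T) = 1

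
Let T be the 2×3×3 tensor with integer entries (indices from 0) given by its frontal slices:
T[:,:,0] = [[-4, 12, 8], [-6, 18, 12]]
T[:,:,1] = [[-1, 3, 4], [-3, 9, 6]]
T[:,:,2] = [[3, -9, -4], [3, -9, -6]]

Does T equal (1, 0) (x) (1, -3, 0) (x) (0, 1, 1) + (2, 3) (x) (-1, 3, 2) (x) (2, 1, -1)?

Reconstruct entrywise from the claimed factors. For example, T[0,2,1] = 4 and Σₗ aₗ[0]bₗ[2]cₗ[1] = (1)·(0)·(1) + (2)·(2)·(1) = 4; checking all 18 entries, every one matches. The claim holds.

Yes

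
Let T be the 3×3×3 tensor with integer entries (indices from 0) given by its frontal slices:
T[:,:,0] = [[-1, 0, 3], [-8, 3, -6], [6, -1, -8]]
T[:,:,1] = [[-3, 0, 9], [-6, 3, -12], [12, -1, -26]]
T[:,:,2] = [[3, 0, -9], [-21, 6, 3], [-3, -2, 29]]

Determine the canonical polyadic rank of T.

2

Lower bound: in the mode-3 unfolding of T (rows indexed by k, columns by (i,j)) the 2×2 minor on rows k ∈ {0, 1}, columns (i,j) ∈ {(0,0), (1,0)} is det [[-1, -8], [-3, -6]] = -18 ≠ 0, so that unfolding has rank ≥ 2 and hence rank(T) ≥ 2 (CP rank is at least every unfolding rank, though it can be larger).
Upper bound: with S_k = T[:,:,k], the two rank-1 terms a₁b₁ᵀ, a₂b₂ᵀ are the rank-1 members of the pencil x·S₀ + y·S₁.
The 2×2 minor of x·S₀ + y·S₁ on rows {0,1}, columns {0,1} is −3·x² − 12·xy − 9·y² = (-3)·(x + 3·y)(x + y), vanishing at (x:y) = (3:-1) and (1:-1).
M₁ = 3·S₀ − S₁ = [[0, 0, 0], [-18, 6, -6], [6, -2, 2]] = (-2)·[0, 3, -1][3, -1, 1]ᵀ and M₂ = S₀ − S₁ = [[2, 0, -6], [-2, 0, 6], [-6, 0, 18]] = 2·[1, -1, -3][1, 0, -3]ᵀ, so take a₁ = [0, 3, -1], b₁ = [3, -1, 1], a₂ = [1, -1, -3], b₂ = [1, 0, -3].
Each slice is an integer combination of E₁ = a₁b₁ᵀ and E₂ = a₂b₂ᵀ: S₀ = −E₁ − E₂, S₁ = −E₁ − 3·E₂, S₂ = −2·E₁ + 3·E₂; reading off coefficients, c₁ = [-1, -1, -2] and c₂ = [-1, -3, 3].
Hence T = [0, 3, -1] ⊗ [3, -1, 1] ⊗ [-1, -1, -2] + [1, -1, -3] ⊗ [1, 0, -3] ⊗ [-1, -3, 3], so rank(T) ≤ 2.
These bounds meet, so rank(T) = 2.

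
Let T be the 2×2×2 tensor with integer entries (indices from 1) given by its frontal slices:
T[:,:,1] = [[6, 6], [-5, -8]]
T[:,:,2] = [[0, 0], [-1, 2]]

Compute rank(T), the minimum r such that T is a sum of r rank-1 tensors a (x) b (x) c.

Lower bound: the mode-1 unfolding of T (rows indexed by i, columns by (j,k) = (1,1), (1,2), (2,1), (2,2)) is [[6, 0, 6, 0], [-5, -1, -8, 2]].
There the 2×2 minor on rows i ∈ {1, 2}, columns (j,k) ∈ {(1,1), (1,2)} is det [[6, 0], [-5, -1]] = -6 ≠ 0, so this unfolding has rank ≥ 2; CP rank is at least every unfolding rank, so rank(T) ≥ 2. (This is only a lower bound: in general the CP rank may exceed every unfolding rank, so we still need to exhibit 2 rank-1 terms summing to T.)
Upper bound — finding two terms. Write S_k = T[:,:,k] for the frontal slices: S₁ = [[6, 6], [-5, -8]], S₂ = [[0, 0], [-1, 2]].
If T = a₁ (x) b₁ (x) c₁ + a₂ (x) b₂ (x) c₂ then each S_k = c₁[k]·a₁b₁ᵀ + c₂[k]·a₂b₂ᵀ. S₁ and S₂ are linearly independent, so a₁b₁ᵀ and a₂b₂ᵀ must span the same plane of matrices: they are the rank-1 matrices of the form x·S₁ + y·S₂.
det(x·S₁ + y·S₂) is −18·x² + 18·xy = (-18)·(x − y)(x), vanishing at (x:y) = (1:1) and (0:1).
M₁ = S₁ + S₂ = [[6, 6], [-6, -6]] = 6·[1, -1][1, 1]ᵀ and M₂ = S₂ = [[0, 0], [-1, 2]] = −[0, 1][1, -2]ᵀ, so take a₁ = [1, -1], b₁ = [1, 1], a₂ = [0, 1], b₂ = [1, -2].
Each slice is an integer combination of E₁ = a₁b₁ᵀ and E₂ = a₂b₂ᵀ: S₁ = 6·E₁ + E₂, S₂ = −E₂; reading off coefficients, c₁ = [6, 0] and c₂ = [1, -1].
Hence T = [1, -1] (x) [1, 1] (x) [6, 0] + [0, 1] (x) [1, -2] (x) [1, -1], so rank(T) ≤ 2.
These bounds meet, so rank(T) = 2.

2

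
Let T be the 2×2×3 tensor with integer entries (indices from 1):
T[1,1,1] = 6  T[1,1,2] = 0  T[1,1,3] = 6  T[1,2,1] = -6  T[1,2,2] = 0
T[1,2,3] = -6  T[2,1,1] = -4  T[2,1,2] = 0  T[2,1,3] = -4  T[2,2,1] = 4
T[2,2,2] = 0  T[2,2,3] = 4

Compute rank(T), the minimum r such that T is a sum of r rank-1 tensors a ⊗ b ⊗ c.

1

Lower bound: T ≠ 0 (e.g. T[1,1,1] = 6), so rank(T) ≥ 1.
Upper bound: if T = a ⊗ b ⊗ c then every fibre of T is a multiple of the corresponding factor, so read the factors off the fibres through the nonzero entry T[1,1,1] = 6.
The mode-1 fibre T[:,1,1] = [6, -4] gives a = (3, -2) (primitive direction); the mode-2 fibre T[1,:,1] = [6, -6] gives b = (1, -1); then c[k] = T[1,1,k] / (a[1]·b[1]) = [6, 0, 6] / 3 = (2, 0, 2).
Expanding (3, -2) ⊗ (1, -1) ⊗ (2, 0, 2) reproduces all 12 entries of T, so T = (3, -2) ⊗ (1, -1) ⊗ (2, 0, 2) and rank(T) ≤ 1.
These bounds meet, so rank(T) = 1.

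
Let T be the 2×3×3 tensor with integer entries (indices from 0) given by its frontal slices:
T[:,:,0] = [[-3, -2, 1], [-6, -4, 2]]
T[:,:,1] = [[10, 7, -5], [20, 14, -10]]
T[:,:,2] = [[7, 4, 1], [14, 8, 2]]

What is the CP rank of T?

2

Lower bound: the mode-2 unfolding of T (rows indexed by j, columns by (i,k) = (0,0), (0,1), (0,2), (1,0), (1,1), (1,2)) is [[-3, 10, 7, -6, 20, 14], [-2, 7, 4, -4, 14, 8], [1, -5, 1, 2, -10, 2]].
There the 2×2 minor on rows j ∈ {0, 1}, columns (i,k) ∈ {(0,0), (0,1)} is det [[-3, 10], [-2, 7]] = -1 ≠ 0, so this unfolding has rank ≥ 2; CP rank is at least every unfolding rank, so rank(T) ≥ 2. (Unfolding ranks only ever bound the CP rank from below — rank(T) can be strictly larger than all of them — so the matching upper bound has to come from an explicit 2-term decomposition.)
Upper bound — finding two terms. Every mode-1 slice of T is a multiple of one matrix: T[i,:,:] = a[i]·M with a = [1, 2] and M = [[-3, 10, 7], [-2, 7, 4], [1, -5, 1]] (rows indexed by j, columns by k). So it suffices to write M as a sum of two rank-1 matrices.
The rows of M satisfy (row 2) = 3·(row 0) − 5·(row 1), so splitting by rows, M = [1, 0, 3][-3, 10, 7]ᵀ + [0, 1, -5][-2, 7, 4]ᵀ.
Hence T = [1, 2] ⊗ [1, 0, 3] ⊗ [-3, 10, 7] + [1, 2] ⊗ [0, 1, -5] ⊗ [-2, 7, 4], so rank(T) ≤ 2.
These bounds meet, so rank(T) = 2.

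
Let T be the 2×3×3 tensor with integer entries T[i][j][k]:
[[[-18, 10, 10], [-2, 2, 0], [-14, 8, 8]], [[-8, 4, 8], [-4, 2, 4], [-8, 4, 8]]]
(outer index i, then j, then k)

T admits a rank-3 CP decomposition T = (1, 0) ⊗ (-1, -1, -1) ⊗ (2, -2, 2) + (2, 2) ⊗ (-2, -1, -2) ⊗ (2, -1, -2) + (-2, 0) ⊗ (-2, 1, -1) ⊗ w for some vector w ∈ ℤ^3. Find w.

Subtract the known terms from T to get the rank-1 residual R = (-2, 0) ⊗ (-2, 1, -1) ⊗ w, so R[i,j,k] = a[i]·b[j]·w[k]. Pick indices with nonzero a[0]·b[0] = (-2)·(-2) = 4. Only the fibre through (0,0,·) is needed: R[0,0,:] = T[0,0,:] − Σₗ aₗ[0]bₗ[0]cₗ = [-18, 10, 10] − (1)·(-1)·(2, -2, 2) − (2)·(-2)·(2, -1, -2) = [-8, 4, 4]. Then w[k] = R[0,0,k] / 4 for each k, giving w = [-8, 4, 4] / 4 = (-2, 1, 1).

w = (-2, 1, 1)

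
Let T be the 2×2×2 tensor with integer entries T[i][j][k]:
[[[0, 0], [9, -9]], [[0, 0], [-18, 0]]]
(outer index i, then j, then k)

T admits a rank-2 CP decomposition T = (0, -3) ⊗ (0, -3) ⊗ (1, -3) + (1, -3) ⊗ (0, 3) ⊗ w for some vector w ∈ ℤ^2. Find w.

w = (3, -3)

Subtract the known terms from T to get the rank-1 residual R = (1, -3) ⊗ (0, 3) ⊗ w, so R[i,j,k] = a[i]·b[j]·w[k]. Pick indices with nonzero a[0]·b[1] = (1)·(3) = 3. Only the fibre through (0,1,·) is needed: R[0,1,:] = T[0,1,:] − Σₗ aₗ[0]bₗ[1]cₗ = [9, -9] − (0)·(-3)·(1, -3) = [9, -9]. Then w[k] = R[0,1,k] / 3 for each k, giving w = [9, -9] / 3 = (3, -3).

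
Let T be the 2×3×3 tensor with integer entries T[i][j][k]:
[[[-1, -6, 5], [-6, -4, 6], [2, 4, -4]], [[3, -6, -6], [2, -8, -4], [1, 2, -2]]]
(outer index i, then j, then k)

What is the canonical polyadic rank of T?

Lower bound: in the mode-2 unfolding of T (rows indexed by j, columns by (i,k)) the 3×3 minor on rows j ∈ {0, 1, 2}, columns (i,k) ∈ {(0,0), (0,1), (1,0)} is det [[-1, -6, 3], [-6, -4, 2], [2, 4, 1]] = -96 ≠ 0, so that unfolding has rank ≥ 3 and hence rank(T) ≥ 3 (CP rank is at least every unfolding rank, though it can be larger).
Upper bound: T is a sum of 3 rank-1 terms, T = [0, 1] (x) [1, 1, 0] (x) [4, -4, -8] + [1, 0] (x) [1, -2, 0] (x) [1, -2, 1] + [2, 1] (x) [1, 2, -1] (x) [-1, -2, 2] (one valid choice — decompositions are not unique — normalised so each a, b is primitive with positive first nonzero entry; check it by expanding all entries), so rank(T) ≤ 3.
These bounds meet, so rank(T) = 3.

3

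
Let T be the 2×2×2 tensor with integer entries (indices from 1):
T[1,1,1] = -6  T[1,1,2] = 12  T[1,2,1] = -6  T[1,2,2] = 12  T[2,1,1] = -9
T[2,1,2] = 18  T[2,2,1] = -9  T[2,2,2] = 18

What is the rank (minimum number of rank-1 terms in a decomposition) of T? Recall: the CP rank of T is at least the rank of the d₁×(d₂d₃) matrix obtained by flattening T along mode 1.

Lower bound: T ≠ 0 (e.g. T[1,1,1] = -6), so rank(T) ≥ 1.
Upper bound: if T = a ⊗ b ⊗ c then every fibre of T is a multiple of the corresponding factor, so read the factors off the fibres through the nonzero entry T[1,1,1] = -6.
The mode-1 fibre T[:,1,1] = [-6, -9] gives a = [2, 3] (primitive direction); the mode-2 fibre T[1,:,1] = [-6, -6] gives b = [1, 1]; then c[k] = T[1,1,k] / (a[1]·b[1]) = [-6, 12] / 2 = [-3, 6].
Expanding [2, 3] ⊗ [1, 1] ⊗ [-3, 6] reproduces all 8 entries of T, so T = [2, 3] ⊗ [1, 1] ⊗ [-3, 6] and rank(T) ≤ 1.
These bounds meet, so rank(T) = 1.

1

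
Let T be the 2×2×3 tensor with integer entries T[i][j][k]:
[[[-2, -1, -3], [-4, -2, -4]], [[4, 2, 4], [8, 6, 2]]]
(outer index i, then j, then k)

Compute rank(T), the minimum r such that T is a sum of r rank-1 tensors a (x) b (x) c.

3

Lower bound: the mode-3 unfolding of T (rows indexed by k, columns by (i,j) = (0,0), (0,1), (1,0), (1,1)) is [[-2, -4, 4, 8], [-1, -2, 2, 6], [-3, -4, 4, 2]].
There the 3×3 minor on rows k ∈ {0, 1, 2}, columns (i,j) ∈ {(0,0), (0,1), (1,1)} is det [[-2, -4, 8], [-1, -2, 6], [-3, -4, 2]] = 8 ≠ 0, so this unfolding has rank ≥ 3; CP rank is at least every unfolding rank, so rank(T) ≥ 3. (This is only a lower bound: in general the CP rank may exceed every unfolding rank, so we still need to exhibit 3 rank-1 terms summing to T.)
Upper bound: T is a sum of 3 rank-1 terms, T = [0, 1] (x) [0, 1] (x) [0, 2, -4] + [1, -2] (x) [1, 2] (x) [-2, -1, -1] + [1, -1] (x) [1, 1] (x) [0, 0, -2] (written with every a and b primitive with positive leading entry and the scale carried by c; CP decompositions are not unique, and this one is verified by expanding entrywise), so rank(T) ≤ 3.
These bounds meet, so rank(T) = 3.
Check entry T[0,0,1] = -1: (0)·(0)·(2) + (1)·(1)·(-1) + (1)·(1)·(0) = -1.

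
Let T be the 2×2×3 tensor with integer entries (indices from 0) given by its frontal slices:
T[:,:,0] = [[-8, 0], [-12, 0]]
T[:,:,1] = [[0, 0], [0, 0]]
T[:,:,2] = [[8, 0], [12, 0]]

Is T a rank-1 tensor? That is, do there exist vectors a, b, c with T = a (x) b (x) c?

If T = a (x) b (x) c then every fibre of T is a multiple of the corresponding factor, so read the factors off the fibres through the nonzero entry T[0,0,0] = -8.
The mode-1 fibre T[:,0,0] = [-8, -12] gives a = [2, 3] (primitive direction); the mode-2 fibre T[0,:,0] = [-8, 0] gives b = [1, 0]; then c[k] = T[0,0,k] / (a[0]·b[0]) = [-8, 0, 8] / 2 = [-4, 0, 4].
Expanding [2, 3] (x) [1, 0] (x) [-4, 0, 4] reproduces all 12 entries of T, so T = [2, 3] (x) [1, 0] (x) [-4, 0, 4] and rank(T) ≤ 1.
Equivalently every frontal slice T[:,:,k] is c[k] times the rank-1 matrix [2, 3] (x) [1, 0]. So T has rank 1 (it is nonzero).

Yes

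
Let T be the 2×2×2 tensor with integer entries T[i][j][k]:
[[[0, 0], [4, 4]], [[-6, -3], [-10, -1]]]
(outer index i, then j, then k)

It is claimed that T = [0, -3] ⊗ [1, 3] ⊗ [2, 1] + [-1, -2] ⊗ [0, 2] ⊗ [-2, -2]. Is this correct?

Reconstruct entrywise from the claimed factors. For example, T[0,1,1] = 4 and Σₗ aₗ[0]bₗ[1]cₗ[1] = (0)·(3)·(1) + (-1)·(2)·(-2) = 4; checking all 8 entries, every one matches. The claim holds.

Yes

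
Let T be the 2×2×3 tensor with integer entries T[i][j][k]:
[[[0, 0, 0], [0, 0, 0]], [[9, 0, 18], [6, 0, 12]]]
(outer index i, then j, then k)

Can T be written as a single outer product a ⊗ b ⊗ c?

Yes

The mode-1 fibre T[:,0,0] = [0, 9] gives a = [0, 1] (primitive direction); the mode-2 fibre T[1,:,0] = [9, 6] gives b = [3, 2]; then c[k] = T[1,0,k] / (a[1]·b[0]) = [9, 0, 18] / 3 = [3, 0, 6].
Expanding [0, 1] ⊗ [3, 2] ⊗ [3, 0, 6] reproduces all 12 entries of T, so T = [0, 1] ⊗ [3, 2] ⊗ [3, 0, 6] and rank(T) ≤ 1.
Equivalently every frontal slice T[:,:,k] is c[k] times the rank-1 matrix [0, 1] ⊗ [3, 2]. So T has rank 1 (it is nonzero).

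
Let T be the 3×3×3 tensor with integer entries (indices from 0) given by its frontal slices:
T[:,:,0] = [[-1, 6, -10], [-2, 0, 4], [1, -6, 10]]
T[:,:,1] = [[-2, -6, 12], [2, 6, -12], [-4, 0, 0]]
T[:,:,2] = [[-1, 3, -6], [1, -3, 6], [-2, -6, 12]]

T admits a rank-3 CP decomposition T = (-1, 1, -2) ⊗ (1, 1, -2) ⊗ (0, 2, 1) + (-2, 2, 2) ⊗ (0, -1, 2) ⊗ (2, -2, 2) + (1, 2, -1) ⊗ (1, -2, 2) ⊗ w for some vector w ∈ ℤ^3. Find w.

w = (-1, 0, 0)

Subtract the known terms from T to get the rank-1 residual R = (1, 2, -1) ⊗ (1, -2, 2) ⊗ w, so R[i,j,k] = a[i]·b[j]·w[k]. Pick indices with nonzero a[0]·b[0] = (1)·(1) = 1. Only the fibre through (0,0,·) is needed: R[0,0,:] = T[0,0,:] − Σₗ aₗ[0]bₗ[0]cₗ = [-1, -2, -1] − (-1)·(1)·(0, 2, 1) − (-2)·(0)·(2, -2, 2) = [-1, 0, 0]. Then w[k] = R[0,0,k] / 1 for each k, giving w = [-1, 0, 0] / 1 = (-1, 0, 0).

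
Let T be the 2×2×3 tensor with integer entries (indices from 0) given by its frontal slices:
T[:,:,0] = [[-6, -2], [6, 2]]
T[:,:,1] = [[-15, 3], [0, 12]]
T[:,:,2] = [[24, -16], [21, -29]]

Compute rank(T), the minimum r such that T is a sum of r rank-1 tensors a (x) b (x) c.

Lower bound: in the mode-2 unfolding of T (rows indexed by j, columns by (i,k)) the 2×2 minor on rows j ∈ {0, 1}, columns (i,k) ∈ {(0,0), (0,1)} is det [[-6, -15], [-2, 3]] = -48 ≠ 0, so that unfolding has rank ≥ 2 and hence rank(T) ≥ 2 (CP rank is at least every unfolding rank, though it can be larger).
Upper bound: with S_k = T[:,:,k], the two rank-1 terms a₁b₁ᵀ, a₂b₂ᵀ are the rank-1 members of the pencil x·S₀ + y·S₁.
det(x·S₀ + y·S₁) is −120·xy − 180·y² = (-60)·(2·x + 3·y)(y), vanishing at (x:y) = (3:-2) and (1:0).
M₁ = 3·S₀ − 2·S₁ = [[12, -12], [18, -18]] = 6·(2, 3)(1, -1)ᵀ and M₂ = S₀ = [[-6, -2], [6, 2]] = (-2)·(1, -1)(3, 1)ᵀ, so take a₁ = (2, 3), b₁ = (1, -1), a₂ = (1, -1), b₂ = (3, 1).
Each slice is an integer combination of E₁ = a₁b₁ᵀ and E₂ = a₂b₂ᵀ: S₀ = −2·E₂, S₁ = −3·E₁ − 3·E₂, S₂ = 9·E₁ + 2·E₂; reading off coefficients, c₁ = (0, -3, 9) and c₂ = (-2, -3, 2).
Hence T = (2, 3) (x) (1, -1) (x) (0, -3, 9) + (1, -1) (x) (3, 1) (x) (-2, -3, 2), so rank(T) ≤ 2.
These bounds meet, so rank(T) = 2.

2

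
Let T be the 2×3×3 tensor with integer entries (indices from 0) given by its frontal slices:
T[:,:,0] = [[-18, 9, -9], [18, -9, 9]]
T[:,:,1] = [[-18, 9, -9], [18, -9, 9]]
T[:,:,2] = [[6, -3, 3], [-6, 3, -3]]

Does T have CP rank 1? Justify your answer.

If T = a ⊗ b ⊗ c then every fibre of T is a multiple of the corresponding factor, so read the factors off the fibres through the nonzero entry T[0,0,0] = -18.
The mode-1 fibre T[:,0,0] = [-18, 18] gives a = [1, -1] (primitive direction); the mode-2 fibre T[0,:,0] = [-18, 9, -9] gives b = [2, -1, 1]; then c[k] = T[0,0,k] / (a[0]·b[0]) = [-18, -18, 6] / 2 = [-9, -9, 3].
Expanding [1, -1] ⊗ [2, -1, 1] ⊗ [-9, -9, 3] reproduces all 18 entries of T, so T = [1, -1] ⊗ [2, -1, 1] ⊗ [-9, -9, 3] and rank(T) ≤ 1.
Equivalently every frontal slice T[:,:,k] is c[k] times the rank-1 matrix [1, -1] ⊗ [2, -1, 1]. So T has rank 1 (it is nonzero).

Yes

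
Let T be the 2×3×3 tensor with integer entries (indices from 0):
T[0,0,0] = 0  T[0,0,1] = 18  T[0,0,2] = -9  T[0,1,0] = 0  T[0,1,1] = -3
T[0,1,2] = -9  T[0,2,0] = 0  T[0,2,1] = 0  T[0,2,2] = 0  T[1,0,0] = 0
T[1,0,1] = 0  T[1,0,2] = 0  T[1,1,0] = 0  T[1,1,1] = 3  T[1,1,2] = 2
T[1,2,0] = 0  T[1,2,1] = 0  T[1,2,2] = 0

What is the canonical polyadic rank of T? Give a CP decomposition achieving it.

rank(T) = 2

Lower bound: the mode-2 unfolding of T (rows indexed by j, columns by (i,k) = (0,0), (0,1), (0,2), (1,0), (1,1), (1,2)) is [[0, 18, -9, 0, 0, 0], [0, -3, -9, 0, 3, 2], [0, 0, 0, 0, 0, 0]].
There the 2×2 minor on rows j ∈ {0, 1}, columns (i,k) ∈ {(0,1), (0,2)} is det [[18, -9], [-3, -9]] = -189 ≠ 0, so this unfolding has rank ≥ 2; CP rank is at least every unfolding rank, so rank(T) ≥ 2. (Unfolding ranks only ever bound the CP rank from below — rank(T) can be strictly larger than all of them — so the matching upper bound has to come from an explicit 2-term decomposition.)
Upper bound — finding two terms. Write S_k = T[:,:,k] for the frontal slices: S₀ = [[0, 0, 0], [0, 0, 0]], S₁ = [[18, -3, 0], [0, 3, 0]], S₂ = [[-9, -9, 0], [0, 2, 0]].
If T = a₁ ⊗ b₁ ⊗ c₁ + a₂ ⊗ b₂ ⊗ c₂ then each S_k = c₁[k]·a₁b₁ᵀ + c₂[k]·a₂b₂ᵀ. S₁ and S₂ are linearly independent, so a₁b₁ᵀ and a₂b₂ᵀ must span the same plane of matrices: they are the rank-1 matrices of the form x·S₁ + y·S₂.
The 2×2 minor of x·S₁ + y·S₂ on rows {0,1}, columns {0,1} is 54·x² + 9·xy − 18·y² = 9·(3·x + 2·y)(2·x − y), vanishing at (x:y) = (2:-3) and (1:2).
M₁ = 2·S₁ − 3·S₂ = [[63, 21, 0], [0, 0, 0]] = 21·[1, 0][3, 1, 0]ᵀ and M₂ = S₁ + 2·S₂ = [[0, -21, 0], [0, 7, 0]] = (-7)·[3, -1][0, 1, 0]ᵀ, so take a₁ = [1, 0], b₁ = [3, 1, 0], a₂ = [3, -1], b₂ = [0, 1, 0].
Each slice is an integer combination of E₁ = a₁b₁ᵀ and E₂ = a₂b₂ᵀ: S₀ = 0, S₁ = 6·E₁ − 3·E₂, S₂ = −3·E₁ − 2·E₂; reading off coefficients, c₁ = [0, 6, -3] and c₂ = [0, -3, -2].
Hence T = [1, 0] ⊗ [3, 1, 0] ⊗ [0, 6, -3] + [3, -1] ⊗ [0, 1, 0] ⊗ [0, -3, -2], so rank(T) ≤ 2.
These bounds meet, so rank(T) = 2.
Check entry T[0,1,1] = -3: (1)·(1)·(6) + (3)·(1)·(-3) = -3.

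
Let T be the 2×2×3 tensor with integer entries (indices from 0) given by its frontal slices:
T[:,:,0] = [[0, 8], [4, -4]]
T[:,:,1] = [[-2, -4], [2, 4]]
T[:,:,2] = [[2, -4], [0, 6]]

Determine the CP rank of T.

3

Lower bound: the mode-3 unfolding of T (rows indexed by k, columns by (i,j) = (0,0), (0,1), (1,0), (1,1)) is [[0, 8, 4, -4], [-2, -4, 2, 4], [2, -4, 0, 6]].
There the 3×3 minor on rows k ∈ {0, 1, 2}, columns (i,j) ∈ {(0,0), (0,1), (1,0)} is det [[0, 8, 4], [-2, -4, 2], [2, -4, 0]] = 96 ≠ 0, so this unfolding has rank ≥ 3; CP rank is at least every unfolding rank, so rank(T) ≥ 3. (This is only a lower bound: in general the CP rank may exceed every unfolding rank, so we still need to exhibit 3 rank-1 terms summing to T.)
Upper bound: T is a sum of 3 rank-1 terms, T = (1, -1) ⊗ (1, -1) ⊗ (-4, 0, 2) + (1, -1) ⊗ (1, 2) ⊗ (0, -2, -2) + (1, 0) ⊗ (1, 1) ⊗ (4, 0, 2) (one valid choice — decompositions are not unique — normalised so each a, b is primitive with positive first nonzero entry; check it by expanding all entries), so rank(T) ≤ 3.
These bounds meet, so rank(T) = 3.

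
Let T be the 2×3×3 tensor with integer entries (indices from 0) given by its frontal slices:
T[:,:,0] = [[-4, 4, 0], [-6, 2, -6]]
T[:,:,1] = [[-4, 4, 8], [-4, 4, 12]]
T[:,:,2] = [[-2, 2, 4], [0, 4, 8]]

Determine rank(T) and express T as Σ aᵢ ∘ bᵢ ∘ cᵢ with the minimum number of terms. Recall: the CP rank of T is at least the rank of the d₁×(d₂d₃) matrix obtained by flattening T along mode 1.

rank(T) = 3

Lower bound: the mode-2 unfolding of T (rows indexed by j, columns by (i,k) = (0,0), (0,1), (0,2), (1,0), (1,1), (1,2)) is [[-4, -4, -2, -6, -4, 0], [4, 4, 2, 2, 4, 4], [0, 8, 4, -6, 12, 8]].
There the 3×3 minor on rows j ∈ {0, 1, 2}, columns (i,k) ∈ {(0,0), (0,1), (1,0)} is det [[-4, -4, -6], [4, 4, 2], [0, 8, -6]] = -128 ≠ 0, so this unfolding has rank ≥ 3; CP rank is at least every unfolding rank, so rank(T) ≥ 3. (Unfolding ranks only ever bound the CP rank from below — rank(T) can be strictly larger than all of them — so the matching upper bound has to come from an explicit 3-term decomposition.)
Upper bound: T is a sum of 3 rank-1 terms, T = (0, 1) ∘ (1, 1, 1) ∘ (-2, 0, 2) + (1, 1) ∘ (1, -1, -1) ∘ (-4, -4, -2) + (1, 2) ∘ (0, 0, 1) ∘ (-4, 4, 2) (one valid choice — decompositions are not unique — normalised so each a, b is primitive with positive first nonzero entry; check it by expanding all entries), so rank(T) ≤ 3.
These bounds meet, so rank(T) = 3.
Check entry T[1,0,1] = -4: (1)·(1)·(0) + (1)·(1)·(-4) + (2)·(0)·(4) = -4.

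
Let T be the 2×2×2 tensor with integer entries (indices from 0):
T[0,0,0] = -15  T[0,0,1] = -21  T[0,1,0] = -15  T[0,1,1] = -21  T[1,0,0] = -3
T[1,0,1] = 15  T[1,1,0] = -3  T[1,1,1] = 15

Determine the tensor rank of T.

Lower bound: the mode-1 unfolding of T (rows indexed by i, columns by (j,k) = (0,0), (0,1), (1,0), (1,1)) is [[-15, -21, -15, -21], [-3, 15, -3, 15]].
There the 2×2 minor on rows i ∈ {0, 1}, columns (j,k) ∈ {(0,0), (0,1)} is det [[-15, -21], [-3, 15]] = -288 ≠ 0, so this unfolding has rank ≥ 2; CP rank is at least every unfolding rank, so rank(T) ≥ 2. (Flattening ranks never certify an upper bound on CP rank; for that we must actually write T with 2 rank-1 terms.)
Upper bound — finding two terms. Every mode-2 slice of T is a multiple of one matrix: T[:,j,:] = b[j]·M with b = (1, 1) and M = [[-15, -21], [-3, 15]] (rows indexed by i, columns by k). So it suffices to write M as a sum of two rank-1 matrices.
Splitting M by its rows (i = 0, 1), M = (1, 0)(-15, -21)ᵀ + (0, 1)(-3, 15)ᵀ.
Hence T = (1, 0) ⊗ (1, 1) ⊗ (-15, -21) + (0, 1) ⊗ (1, 1) ⊗ (-3, 15), so rank(T) ≤ 2.
These bounds meet, so rank(T) = 2.

2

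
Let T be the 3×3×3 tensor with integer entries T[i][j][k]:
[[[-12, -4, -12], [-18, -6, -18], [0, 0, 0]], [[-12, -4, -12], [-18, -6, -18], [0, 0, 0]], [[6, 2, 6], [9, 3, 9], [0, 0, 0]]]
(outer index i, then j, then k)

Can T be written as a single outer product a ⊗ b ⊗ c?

The mode-1 fibre T[:,0,0] = [-12, -12, 6] gives a = (2, 2, -1) (primitive direction); the mode-2 fibre T[0,:,0] = [-12, -18, 0] gives b = (2, 3, 0); then c[k] = T[0,0,k] / (a[0]·b[0]) = [-12, -4, -12] / 4 = (-3, -1, -3).
Expanding (2, 2, -1) ⊗ (2, 3, 0) ⊗ (-3, -1, -3) reproduces all 27 entries of T, so T = (2, 2, -1) ⊗ (2, 3, 0) ⊗ (-3, -1, -3) and rank(T) ≤ 1.
Equivalently every frontal slice T[:,:,k] is c[k] times the rank-1 matrix (2, 2, -1) ⊗ (2, 3, 0). So T has rank 1 (it is nonzero).

Yes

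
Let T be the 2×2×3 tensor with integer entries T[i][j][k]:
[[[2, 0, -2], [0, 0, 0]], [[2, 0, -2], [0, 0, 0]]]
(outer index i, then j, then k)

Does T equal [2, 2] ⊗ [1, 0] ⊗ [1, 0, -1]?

Reconstruct entrywise from the claimed factors. For example, T[1,1,0] = 0 and Σₗ aₗ[1]bₗ[1]cₗ[0] = (2)·(0)·(1) = 0; checking all 12 entries, every one matches. The claim holds.

Yes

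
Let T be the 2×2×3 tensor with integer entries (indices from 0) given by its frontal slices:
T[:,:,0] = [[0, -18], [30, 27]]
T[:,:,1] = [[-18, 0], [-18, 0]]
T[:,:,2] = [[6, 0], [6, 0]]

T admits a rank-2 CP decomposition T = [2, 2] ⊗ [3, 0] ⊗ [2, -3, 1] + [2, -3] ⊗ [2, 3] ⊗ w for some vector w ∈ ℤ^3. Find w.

Subtract the known terms from T to get the rank-1 residual R = [2, -3] ⊗ [2, 3] ⊗ w, so R[i,j,k] = a[i]·b[j]·w[k]. Pick indices with nonzero a[0]·b[0] = (2)·(2) = 4. Only the fibre through (0,0,·) is needed: R[0,0,:] = T[0,0,:] − Σₗ aₗ[0]bₗ[0]cₗ = [0, -18, 6] − (2)·(3)·[2, -3, 1] = [-12, 0, 0]. Then w[k] = R[0,0,k] / 4 for each k, giving w = [-12, 0, 0] / 4 = [-3, 0, 0].

w = [-3, 0, 0]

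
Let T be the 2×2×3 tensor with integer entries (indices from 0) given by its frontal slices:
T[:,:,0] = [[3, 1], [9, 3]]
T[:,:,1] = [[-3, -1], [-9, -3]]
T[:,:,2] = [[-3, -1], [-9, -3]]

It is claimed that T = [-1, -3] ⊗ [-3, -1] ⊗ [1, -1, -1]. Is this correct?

Yes

Reconstruct entrywise from the claimed factors. For example, T[0,0,2] = -3 and Σₗ aₗ[0]bₗ[0]cₗ[2] = (-1)·(-3)·(-1) = -3; checking all 12 entries, every one matches. The claim holds.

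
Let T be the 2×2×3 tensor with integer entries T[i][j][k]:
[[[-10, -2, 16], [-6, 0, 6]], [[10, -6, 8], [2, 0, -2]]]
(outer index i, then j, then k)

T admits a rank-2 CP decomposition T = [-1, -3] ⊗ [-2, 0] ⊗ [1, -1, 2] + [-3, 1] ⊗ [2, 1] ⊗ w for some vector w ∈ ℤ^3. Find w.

Subtract the known terms from T to get the rank-1 residual R = [-3, 1] ⊗ [2, 1] ⊗ w, so R[i,j,k] = a[i]·b[j]·w[k]. Pick indices with nonzero a[0]·b[0] = (-3)·(2) = -6. Only the fibre through (0,0,·) is needed: R[0,0,:] = T[0,0,:] − Σₗ aₗ[0]bₗ[0]cₗ = [-10, -2, 16] − (-1)·(-2)·[1, -1, 2] = [-12, 0, 12]. Then w[k] = R[0,0,k] / -6 for each k, giving w = [-12, 0, 12] / -6 = [2, 0, -2].

w = [2, 0, -2]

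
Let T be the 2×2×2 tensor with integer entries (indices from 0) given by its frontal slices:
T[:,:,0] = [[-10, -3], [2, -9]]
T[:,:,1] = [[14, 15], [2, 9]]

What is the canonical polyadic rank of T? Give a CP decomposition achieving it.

Lower bound: the mode-3 unfolding of T (rows indexed by k, columns by (i,j) = (0,0), (0,1), (1,0), (1,1)) is [[-10, -3, 2, -9], [14, 15, 2, 9]].
There the 2×2 minor on rows k ∈ {0, 1}, columns (i,j) ∈ {(0,0), (0,1)} is det [[-10, -3], [14, 15]] = -108 ≠ 0, so this unfolding has rank ≥ 2; CP rank is at least every unfolding rank, so rank(T) ≥ 2. (Unfolding ranks only ever bound the CP rank from below — rank(T) can be strictly larger than all of them — so the matching upper bound has to come from an explicit 2-term decomposition.)
Upper bound — finding two terms. Write S_k = T[:,:,k] for the frontal slices: S₀ = [[-10, -3], [2, -9]], S₁ = [[14, 15], [2, 9]].
If T = a₁ ⊗ b₁ ⊗ c₁ + a₂ ⊗ b₂ ⊗ c₂ then each S_k = c₁[k]·a₁b₁ᵀ + c₂[k]·a₂b₂ᵀ. S₀ and S₁ are linearly independent, so a₁b₁ᵀ and a₂b₂ᵀ must span the same plane of matrices: they are the rank-1 matrices of the form x·S₀ + y·S₁.
det(x·S₀ + y·S₁) is 96·x² − 240·xy + 96·y² = 48·(x − 2·y)(2·x − y), vanishing at (x:y) = (2:1) and (1:2).
M₁ = 2·S₀ + S₁ = [[-6, 9], [6, -9]] = (-3)·(1, -1)(2, -3)ᵀ and M₂ = S₀ + 2·S₁ = [[18, 27], [6, 9]] = 3·(3, 1)(2, 3)ᵀ, so take a₁ = (1, -1), b₁ = (2, -3), a₂ = (3, 1), b₂ = (2, 3).
Each slice is an integer combination of E₁ = a₁b₁ᵀ and E₂ = a₂b₂ᵀ: S₀ = −2·E₁ − E₂, S₁ = E₁ + 2·E₂; reading off coefficients, c₁ = (-2, 1) and c₂ = (-1, 2).
Hence T = (1, -1) ⊗ (2, -3) ⊗ (-2, 1) + (3, 1) ⊗ (2, 3) ⊗ (-1, 2), so rank(T) ≤ 2.
These bounds meet, so rank(T) = 2.

rank(T) = 2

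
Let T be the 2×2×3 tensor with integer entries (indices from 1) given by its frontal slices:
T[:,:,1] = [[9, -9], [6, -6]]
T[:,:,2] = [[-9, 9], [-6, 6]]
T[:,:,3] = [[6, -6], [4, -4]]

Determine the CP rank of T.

1

Lower bound: T ≠ 0 (e.g. T[1,1,1] = 9), so rank(T) ≥ 1.
Upper bound: the mode-1 fibre T[:,1,1] = [9, 6] gives a = [3, 2] (primitive direction); the mode-2 fibre T[1,:,1] = [9, -9] gives b = [1, -1]; then c[k] = T[1,1,k] / (a[1]·b[1]) = [9, -9, 6] / 3 = [3, -3, 2].
Expanding [3, 2] ⊗ [1, -1] ⊗ [3, -3, 2] reproduces all 12 entries of T, so T = [3, 2] ⊗ [1, -1] ⊗ [3, -3, 2] and rank(T) ≤ 1.
These bounds meet, so rank(T) = 1.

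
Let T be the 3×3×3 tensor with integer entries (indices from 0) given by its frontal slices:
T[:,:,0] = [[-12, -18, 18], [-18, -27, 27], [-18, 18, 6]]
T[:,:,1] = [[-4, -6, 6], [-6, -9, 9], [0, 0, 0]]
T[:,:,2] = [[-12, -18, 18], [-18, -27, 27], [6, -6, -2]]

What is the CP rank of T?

Lower bound: in the mode-1 unfolding of T (rows indexed by i, columns by (j,k)) the 2×2 minor on rows i ∈ {0, 2}, columns (j,k) ∈ {(0,0), (0,1)} is det [[-12, -4], [-18, 0]] = -72 ≠ 0, so that unfolding has rank ≥ 2 and hence rank(T) ≥ 2 (CP rank is at least every unfolding rank, though it can be larger).
Upper bound: with S_k = T[:,:,k], the two rank-1 terms a₁b₁ᵀ, a₂b₂ᵀ are the rank-1 members of the pencil x·S₀ + y·S₁.
The 2×2 minor of x·S₀ + y·S₁ on rows {0,2}, columns {0,1} is −540·x² − 180·xy = (-180)·(3·x + y)(x), vanishing at (x:y) = (1:-3) and (0:1).
M₁ = S₀ − 3·S₁ = [[0, 0, 0], [0, 0, 0], [-18, 18, 6]] = (-6)·[0, 0, 1][3, -3, -1]ᵀ and M₂ = S₁ = [[-4, -6, 6], [-6, -9, 9], [0, 0, 0]] = −[2, 3, 0][2, 3, -3]ᵀ, so take a₁ = [0, 0, 1], b₁ = [3, -3, -1], a₂ = [2, 3, 0], b₂ = [2, 3, -3].
Each slice is an integer combination of E₁ = a₁b₁ᵀ and E₂ = a₂b₂ᵀ: S₀ = −6·E₁ − 3·E₂, S₁ = −E₂, S₂ = 2·E₁ − 3·E₂; reading off coefficients, c₁ = [-6, 0, 2] and c₂ = [-3, -1, -3].
Hence T = [0, 0, 1] (x) [3, -3, -1] (x) [-6, 0, 2] + [2, 3, 0] (x) [2, 3, -3] (x) [-3, -1, -3], so rank(T) ≤ 2.
These bounds meet, so rank(T) = 2.

2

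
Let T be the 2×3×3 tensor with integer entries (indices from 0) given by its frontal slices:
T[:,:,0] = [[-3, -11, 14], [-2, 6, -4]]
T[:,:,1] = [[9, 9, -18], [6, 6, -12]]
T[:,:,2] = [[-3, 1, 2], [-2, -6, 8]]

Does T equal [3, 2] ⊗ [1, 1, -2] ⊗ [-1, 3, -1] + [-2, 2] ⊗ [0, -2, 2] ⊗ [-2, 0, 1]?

Yes

Reconstruct entrywise from the claimed factors. For example, T[1,2,1] = -12 and Σₗ aₗ[1]bₗ[2]cₗ[1] = (2)·(-2)·(3) + (2)·(2)·(0) = -12; checking all 18 entries, every one matches. The claim holds.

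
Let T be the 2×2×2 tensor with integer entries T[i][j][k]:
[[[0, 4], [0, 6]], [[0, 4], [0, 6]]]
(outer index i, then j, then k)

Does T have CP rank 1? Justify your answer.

If T = a ⊗ b ⊗ c then every fibre of T is a multiple of the corresponding factor, so read the factors off the fibres through the nonzero entry T[0,0,1] = 4.
The mode-1 fibre T[:,0,1] = [4, 4] gives a = [1, 1] (primitive direction); the mode-2 fibre T[0,:,1] = [4, 6] gives b = [2, 3]; then c[k] = T[0,0,k] / (a[0]·b[0]) = [0, 4] / 2 = [0, 2].
Expanding [1, 1] ⊗ [2, 3] ⊗ [0, 2] reproduces all 8 entries of T, so T = [1, 1] ⊗ [2, 3] ⊗ [0, 2] and rank(T) ≤ 1.
Equivalently every frontal slice T[:,:,k] is c[k] times the rank-1 matrix [1, 1] ⊗ [2, 3]. So T has rank 1 (it is nonzero).

Yes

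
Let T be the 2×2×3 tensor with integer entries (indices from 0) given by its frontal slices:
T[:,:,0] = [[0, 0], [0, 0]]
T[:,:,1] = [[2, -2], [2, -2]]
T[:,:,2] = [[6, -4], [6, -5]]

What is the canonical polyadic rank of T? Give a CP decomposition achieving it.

Lower bound: the mode-3 unfolding of T (rows indexed by k, columns by (i,j) = (0,0), (0,1), (1,0), (1,1)) is [[0, 0, 0, 0], [2, -2, 2, -2], [6, -4, 6, -5]].
There the 2×2 minor on rows k ∈ {1, 2}, columns (i,j) ∈ {(0,0), (0,1)} is det [[2, -2], [6, -4]] = 4 ≠ 0, so this unfolding has rank ≥ 2; CP rank is at least every unfolding rank, so rank(T) ≥ 2. (This is only a lower bound: in general the CP rank may exceed every unfolding rank, so we still need to exhibit 2 rank-1 terms summing to T.)
Upper bound — finding two terms. Write S_k = T[:,:,k] for the frontal slices: S₀ = [[0, 0], [0, 0]], S₁ = [[2, -2], [2, -2]], S₂ = [[6, -4], [6, -5]].
If T = a₁ ⊗ b₁ ⊗ c₁ + a₂ ⊗ b₂ ⊗ c₂ then each S_k = c₁[k]·a₁b₁ᵀ + c₂[k]·a₂b₂ᵀ. S₁ and S₂ are linearly independent, so a₁b₁ᵀ and a₂b₂ᵀ must span the same plane of matrices: they are the rank-1 matrices of the form x·S₁ + y·S₂.
det(x·S₁ + y·S₂) is −2·xy − 6·y² = (-2)·(x + 3·y)(y), vanishing at (x:y) = (3:-1) and (1:0).
M₁ = 3·S₁ − S₂ = [[0, -2], [0, -1]] = −(2, 1)(0, 1)ᵀ and M₂ = S₁ = [[2, -2], [2, -2]] = 2·(1, 1)(1, -1)ᵀ, so take a₁ = (2, 1), b₁ = (0, 1), a₂ = (1, 1), b₂ = (1, -1).
Each slice is an integer combination of E₁ = a₁b₁ᵀ and E₂ = a₂b₂ᵀ: S₀ = 0, S₁ = 2·E₂, S₂ = E₁ + 6·E₂; reading off coefficients, c₁ = (0, 0, 1) and c₂ = (0, 2, 6).
Hence T = (2, 1) ⊗ (0, 1) ⊗ (0, 0, 1) + (1, 1) ⊗ (1, -1) ⊗ (0, 2, 6), so rank(T) ≤ 2.
These bounds meet, so rank(T) = 2.
Check entry T[0,0,1] = 2: (2)·(0)·(0) + (1)·(1)·(2) = 2.

rank(T) = 2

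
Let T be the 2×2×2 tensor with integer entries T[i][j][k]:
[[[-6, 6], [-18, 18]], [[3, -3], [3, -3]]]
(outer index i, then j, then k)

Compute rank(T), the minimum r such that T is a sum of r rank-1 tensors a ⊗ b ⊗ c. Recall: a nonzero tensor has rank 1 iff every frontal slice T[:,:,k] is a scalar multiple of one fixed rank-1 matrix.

2

Lower bound: the mode-2 unfolding of T (rows indexed by j, columns by (i,k) = (0,0), (0,1), (1,0), (1,1)) is [[-6, 6, 3, -3], [-18, 18, 3, -3]].
There the 2×2 minor on rows j ∈ {0, 1}, columns (i,k) ∈ {(0,0), (1,0)} is det [[-6, 3], [-18, 3]] = 36 ≠ 0, so this unfolding has rank ≥ 2; CP rank is at least every unfolding rank, so rank(T) ≥ 2. (Unfolding ranks only ever bound the CP rank from below — rank(T) can be strictly larger than all of them — so the matching upper bound has to come from an explicit 2-term decomposition.)
Upper bound — finding two terms. Every mode-3 slice of T is a multiple of one matrix: T[:,:,k] = c[k]·M with c = [1, -1] and M = [[-6, -18], [3, 3]] (rows indexed by i, columns by j). So it suffices to write M as a sum of two rank-1 matrices.
Splitting M by its rows (i = 0, 1), M = [1, 0][-6, -18]ᵀ + [0, 1][3, 3]ᵀ.
Hence T = [1, 0] ⊗ [-6, -18] ⊗ [1, -1] + [0, 1] ⊗ [3, 3] ⊗ [1, -1], so rank(T) ≤ 2.
These bounds meet, so rank(T) = 2.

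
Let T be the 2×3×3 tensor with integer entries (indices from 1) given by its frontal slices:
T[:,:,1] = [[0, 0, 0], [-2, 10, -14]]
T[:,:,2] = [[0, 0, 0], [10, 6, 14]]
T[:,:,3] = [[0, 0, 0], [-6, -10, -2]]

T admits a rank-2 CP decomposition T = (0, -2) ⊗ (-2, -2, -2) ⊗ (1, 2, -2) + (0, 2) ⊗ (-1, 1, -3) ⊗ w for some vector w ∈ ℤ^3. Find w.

Subtract the known terms from T to get the rank-1 residual R = (0, 2) ⊗ (-1, 1, -3) ⊗ w, so R[i,j,k] = a[i]·b[j]·w[k]. Pick indices with nonzero a[2]·b[1] = (2)·(-1) = -2. Only the fibre through (2,1,·) is needed: R[2,1,:] = T[2,1,:] − Σₗ aₗ[2]bₗ[1]cₗ = [-2, 10, -6] − (-2)·(-2)·(1, 2, -2) = [-6, 2, 2]. Then w[k] = R[2,1,k] / -2 for each k, giving w = [-6, 2, 2] / -2 = (3, -1, -1).

w = (3, -1, -1)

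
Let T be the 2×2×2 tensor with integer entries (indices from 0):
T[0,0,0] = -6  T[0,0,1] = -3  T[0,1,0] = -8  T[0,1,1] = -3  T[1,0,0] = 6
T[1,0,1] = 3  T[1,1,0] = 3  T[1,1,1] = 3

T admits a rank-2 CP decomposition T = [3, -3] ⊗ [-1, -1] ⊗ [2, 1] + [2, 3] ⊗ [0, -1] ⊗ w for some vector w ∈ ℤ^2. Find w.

w = [1, 0]

Subtract the known terms from T to get the rank-1 residual R = [2, 3] ⊗ [0, -1] ⊗ w, so R[i,j,k] = a[i]·b[j]·w[k]. Pick indices with nonzero a[0]·b[1] = (2)·(-1) = -2. Only the fibre through (0,1,·) is needed: R[0,1,:] = T[0,1,:] − Σₗ aₗ[0]bₗ[1]cₗ = [-8, -3] − (3)·(-1)·[2, 1] = [-2, 0]. Then w[k] = R[0,1,k] / -2 for each k, giving w = [-2, 0] / -2 = [1, 0].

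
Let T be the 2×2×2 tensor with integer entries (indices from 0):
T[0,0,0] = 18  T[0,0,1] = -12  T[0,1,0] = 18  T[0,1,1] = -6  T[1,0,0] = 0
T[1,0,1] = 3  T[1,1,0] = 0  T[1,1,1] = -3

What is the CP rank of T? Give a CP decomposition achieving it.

Lower bound: the mode-1 unfolding of T (rows indexed by i, columns by (j,k) = (0,0), (0,1), (1,0), (1,1)) is [[18, -12, 18, -6], [0, 3, 0, -3]].
There the 2×2 minor on rows i ∈ {0, 1}, columns (j,k) ∈ {(0,0), (0,1)} is det [[18, -12], [0, 3]] = 54 ≠ 0, so this unfolding has rank ≥ 2; CP rank is at least every unfolding rank, so rank(T) ≥ 2. (Unfolding ranks only ever bound the CP rank from below — rank(T) can be strictly larger than all of them — so the matching upper bound has to come from an explicit 2-term decomposition.)
Upper bound — finding two terms. Write S_k = T[:,:,k] for the frontal slices: S₀ = [[18, 18], [0, 0]], S₁ = [[-12, -6], [3, -3]].
If T = a₁ ∘ b₁ ∘ c₁ + a₂ ∘ b₂ ∘ c₂ then each S_k = c₁[k]·a₁b₁ᵀ + c₂[k]·a₂b₂ᵀ. S₀ and S₁ are linearly independent, so a₁b₁ᵀ and a₂b₂ᵀ must span the same plane of matrices: they are the rank-1 matrices of the form x·S₀ + y·S₁.
det(x·S₀ + y·S₁) is −108·xy + 54·y² = (-54)·(2·x − y)(y), vanishing at (x:y) = (1:2) and (1:0).
M₁ = S₀ + 2·S₁ = [[-6, 6], [6, -6]] = (-6)·[1, -1][1, -1]ᵀ and M₂ = S₀ = [[18, 18], [0, 0]] = 18·[1, 0][1, 1]ᵀ, so take a₁ = [1, -1], b₁ = [1, -1], a₂ = [1, 0], b₂ = [1, 1].
Each slice is an integer combination of E₁ = a₁b₁ᵀ and E₂ = a₂b₂ᵀ: S₀ = 18·E₂, S₁ = −3·E₁ − 9·E₂; reading off coefficients, c₁ = [0, -3] and c₂ = [18, -9].
Hence T = [1, -1] ∘ [1, -1] ∘ [0, -3] + [1, 0] ∘ [1, 1] ∘ [18, -9], so rank(T) ≤ 2.
These bounds meet, so rank(T) = 2.

rank(T) = 2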